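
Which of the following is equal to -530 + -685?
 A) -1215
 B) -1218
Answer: A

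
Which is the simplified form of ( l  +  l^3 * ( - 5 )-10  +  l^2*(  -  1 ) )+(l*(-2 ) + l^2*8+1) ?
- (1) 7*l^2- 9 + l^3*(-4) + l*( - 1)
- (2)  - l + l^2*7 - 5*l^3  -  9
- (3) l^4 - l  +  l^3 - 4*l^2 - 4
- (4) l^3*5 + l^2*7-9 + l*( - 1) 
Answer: 2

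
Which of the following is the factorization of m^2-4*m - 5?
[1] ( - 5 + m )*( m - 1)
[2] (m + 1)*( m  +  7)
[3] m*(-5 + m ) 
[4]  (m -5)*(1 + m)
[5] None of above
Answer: 4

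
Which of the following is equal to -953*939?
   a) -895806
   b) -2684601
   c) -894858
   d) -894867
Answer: d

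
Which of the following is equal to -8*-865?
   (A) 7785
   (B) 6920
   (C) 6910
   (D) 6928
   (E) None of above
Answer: B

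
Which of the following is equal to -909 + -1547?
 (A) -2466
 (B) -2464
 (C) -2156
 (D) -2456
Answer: D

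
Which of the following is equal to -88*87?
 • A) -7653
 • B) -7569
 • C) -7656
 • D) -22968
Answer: C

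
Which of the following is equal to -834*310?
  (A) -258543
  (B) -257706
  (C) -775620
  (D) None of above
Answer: D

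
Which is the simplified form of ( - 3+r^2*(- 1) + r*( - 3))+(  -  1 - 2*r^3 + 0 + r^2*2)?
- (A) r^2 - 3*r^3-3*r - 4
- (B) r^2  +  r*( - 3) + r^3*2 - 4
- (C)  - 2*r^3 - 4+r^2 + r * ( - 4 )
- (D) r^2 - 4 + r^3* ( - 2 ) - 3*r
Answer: D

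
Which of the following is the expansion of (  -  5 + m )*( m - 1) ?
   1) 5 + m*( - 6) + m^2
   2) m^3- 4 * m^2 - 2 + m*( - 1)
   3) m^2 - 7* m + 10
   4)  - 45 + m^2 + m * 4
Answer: 1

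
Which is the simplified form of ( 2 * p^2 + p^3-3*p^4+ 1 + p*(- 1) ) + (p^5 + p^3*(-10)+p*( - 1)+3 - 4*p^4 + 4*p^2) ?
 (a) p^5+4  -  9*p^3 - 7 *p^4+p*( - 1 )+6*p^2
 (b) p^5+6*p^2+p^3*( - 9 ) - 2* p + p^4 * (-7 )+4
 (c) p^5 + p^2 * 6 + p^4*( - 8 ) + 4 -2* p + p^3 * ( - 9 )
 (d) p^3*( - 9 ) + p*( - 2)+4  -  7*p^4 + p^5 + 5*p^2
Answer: b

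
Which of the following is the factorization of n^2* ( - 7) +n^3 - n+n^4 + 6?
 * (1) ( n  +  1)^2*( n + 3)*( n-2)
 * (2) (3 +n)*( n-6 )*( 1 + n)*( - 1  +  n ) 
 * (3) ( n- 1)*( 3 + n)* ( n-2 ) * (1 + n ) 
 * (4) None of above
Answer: 3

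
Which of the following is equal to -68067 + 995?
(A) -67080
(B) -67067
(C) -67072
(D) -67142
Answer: C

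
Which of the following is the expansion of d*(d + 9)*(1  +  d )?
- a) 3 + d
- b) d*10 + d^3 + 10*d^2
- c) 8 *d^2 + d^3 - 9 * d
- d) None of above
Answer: d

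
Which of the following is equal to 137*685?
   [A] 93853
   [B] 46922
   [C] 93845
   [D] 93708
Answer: C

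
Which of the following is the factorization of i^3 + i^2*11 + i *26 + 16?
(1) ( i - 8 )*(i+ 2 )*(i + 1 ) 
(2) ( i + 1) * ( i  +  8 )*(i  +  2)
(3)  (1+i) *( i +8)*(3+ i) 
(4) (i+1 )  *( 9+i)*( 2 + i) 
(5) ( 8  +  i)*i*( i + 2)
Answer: 2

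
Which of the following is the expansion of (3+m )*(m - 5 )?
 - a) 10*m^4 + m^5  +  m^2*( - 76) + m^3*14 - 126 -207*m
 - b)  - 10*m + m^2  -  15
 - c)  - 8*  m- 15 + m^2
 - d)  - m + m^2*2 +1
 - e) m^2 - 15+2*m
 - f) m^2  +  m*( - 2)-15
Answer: f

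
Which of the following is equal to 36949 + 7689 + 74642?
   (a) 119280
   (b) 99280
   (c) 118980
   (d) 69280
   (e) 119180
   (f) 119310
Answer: a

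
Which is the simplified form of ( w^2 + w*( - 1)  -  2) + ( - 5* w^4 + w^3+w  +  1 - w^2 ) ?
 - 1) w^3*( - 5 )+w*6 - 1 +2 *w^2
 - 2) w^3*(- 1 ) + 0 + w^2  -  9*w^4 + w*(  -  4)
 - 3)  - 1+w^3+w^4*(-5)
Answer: 3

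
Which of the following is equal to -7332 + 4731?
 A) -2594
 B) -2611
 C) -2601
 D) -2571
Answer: C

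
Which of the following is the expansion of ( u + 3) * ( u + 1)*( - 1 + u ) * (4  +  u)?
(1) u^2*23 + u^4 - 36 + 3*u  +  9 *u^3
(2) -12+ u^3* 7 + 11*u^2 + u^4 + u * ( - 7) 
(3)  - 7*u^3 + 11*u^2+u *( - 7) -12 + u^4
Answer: 2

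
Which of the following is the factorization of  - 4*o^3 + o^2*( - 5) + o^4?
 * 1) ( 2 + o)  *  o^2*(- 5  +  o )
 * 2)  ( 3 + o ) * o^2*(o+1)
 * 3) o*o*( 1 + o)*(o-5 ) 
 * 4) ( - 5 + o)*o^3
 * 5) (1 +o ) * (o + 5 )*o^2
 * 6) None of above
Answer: 3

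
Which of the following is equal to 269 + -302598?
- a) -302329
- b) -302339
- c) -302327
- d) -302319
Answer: a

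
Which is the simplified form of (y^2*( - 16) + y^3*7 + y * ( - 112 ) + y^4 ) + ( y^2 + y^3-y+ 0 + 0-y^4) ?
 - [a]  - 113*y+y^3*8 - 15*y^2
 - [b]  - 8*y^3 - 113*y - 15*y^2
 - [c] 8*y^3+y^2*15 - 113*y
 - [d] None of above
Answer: a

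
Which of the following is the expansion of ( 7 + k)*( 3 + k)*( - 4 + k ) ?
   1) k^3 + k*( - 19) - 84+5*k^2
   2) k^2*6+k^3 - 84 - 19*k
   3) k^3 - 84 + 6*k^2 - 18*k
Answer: 2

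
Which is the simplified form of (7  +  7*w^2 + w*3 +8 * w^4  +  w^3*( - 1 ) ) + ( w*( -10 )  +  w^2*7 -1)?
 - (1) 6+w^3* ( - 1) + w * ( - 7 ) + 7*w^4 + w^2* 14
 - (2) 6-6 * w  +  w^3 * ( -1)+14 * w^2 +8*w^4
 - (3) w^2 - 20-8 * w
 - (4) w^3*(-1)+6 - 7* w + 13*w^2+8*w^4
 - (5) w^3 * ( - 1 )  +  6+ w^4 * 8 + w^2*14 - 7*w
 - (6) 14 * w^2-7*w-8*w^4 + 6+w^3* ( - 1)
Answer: 5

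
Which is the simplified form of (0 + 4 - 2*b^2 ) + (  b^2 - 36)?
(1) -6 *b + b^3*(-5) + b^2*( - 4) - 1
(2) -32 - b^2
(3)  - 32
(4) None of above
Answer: 2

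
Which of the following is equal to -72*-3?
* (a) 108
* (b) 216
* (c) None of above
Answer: b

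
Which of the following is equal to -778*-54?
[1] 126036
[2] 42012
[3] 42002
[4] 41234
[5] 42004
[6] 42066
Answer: 2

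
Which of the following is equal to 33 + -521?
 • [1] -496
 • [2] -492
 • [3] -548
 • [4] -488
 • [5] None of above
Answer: 4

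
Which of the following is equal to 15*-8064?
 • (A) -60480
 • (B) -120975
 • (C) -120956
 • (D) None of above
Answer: D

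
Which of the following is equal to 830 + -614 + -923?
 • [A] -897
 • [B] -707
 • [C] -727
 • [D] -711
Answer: B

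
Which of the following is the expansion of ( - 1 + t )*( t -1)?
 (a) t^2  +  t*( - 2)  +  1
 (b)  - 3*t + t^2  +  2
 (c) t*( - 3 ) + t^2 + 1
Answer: a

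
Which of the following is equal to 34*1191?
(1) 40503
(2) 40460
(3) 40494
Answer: 3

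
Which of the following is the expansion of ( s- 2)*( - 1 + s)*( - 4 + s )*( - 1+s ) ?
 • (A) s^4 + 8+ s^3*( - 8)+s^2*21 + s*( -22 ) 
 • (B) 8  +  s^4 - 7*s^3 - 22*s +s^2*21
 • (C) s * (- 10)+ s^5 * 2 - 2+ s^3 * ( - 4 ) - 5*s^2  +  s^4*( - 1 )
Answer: A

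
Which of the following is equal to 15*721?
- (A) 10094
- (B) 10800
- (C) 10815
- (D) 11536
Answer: C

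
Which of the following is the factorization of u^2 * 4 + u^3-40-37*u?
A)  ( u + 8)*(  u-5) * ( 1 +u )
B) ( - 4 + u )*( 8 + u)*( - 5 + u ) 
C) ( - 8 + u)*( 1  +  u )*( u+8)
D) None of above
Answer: A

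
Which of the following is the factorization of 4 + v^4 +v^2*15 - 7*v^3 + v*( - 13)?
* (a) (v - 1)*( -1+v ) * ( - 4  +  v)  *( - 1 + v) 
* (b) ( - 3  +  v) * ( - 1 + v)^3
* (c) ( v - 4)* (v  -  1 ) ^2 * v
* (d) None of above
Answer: a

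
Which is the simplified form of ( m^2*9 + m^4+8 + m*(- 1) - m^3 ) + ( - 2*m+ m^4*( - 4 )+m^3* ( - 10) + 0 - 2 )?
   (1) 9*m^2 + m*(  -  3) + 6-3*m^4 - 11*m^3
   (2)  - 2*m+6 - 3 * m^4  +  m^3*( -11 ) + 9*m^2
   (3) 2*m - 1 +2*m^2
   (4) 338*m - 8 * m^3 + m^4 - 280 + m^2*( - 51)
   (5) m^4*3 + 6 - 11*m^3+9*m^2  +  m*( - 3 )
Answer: 1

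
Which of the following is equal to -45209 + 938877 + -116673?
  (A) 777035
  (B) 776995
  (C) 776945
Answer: B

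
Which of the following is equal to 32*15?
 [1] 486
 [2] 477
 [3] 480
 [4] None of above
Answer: 3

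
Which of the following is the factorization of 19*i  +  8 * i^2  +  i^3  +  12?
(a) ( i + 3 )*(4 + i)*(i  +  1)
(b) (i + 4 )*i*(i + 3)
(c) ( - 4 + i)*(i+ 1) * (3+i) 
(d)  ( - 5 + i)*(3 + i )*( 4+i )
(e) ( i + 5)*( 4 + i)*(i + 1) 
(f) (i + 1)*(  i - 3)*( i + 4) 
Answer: a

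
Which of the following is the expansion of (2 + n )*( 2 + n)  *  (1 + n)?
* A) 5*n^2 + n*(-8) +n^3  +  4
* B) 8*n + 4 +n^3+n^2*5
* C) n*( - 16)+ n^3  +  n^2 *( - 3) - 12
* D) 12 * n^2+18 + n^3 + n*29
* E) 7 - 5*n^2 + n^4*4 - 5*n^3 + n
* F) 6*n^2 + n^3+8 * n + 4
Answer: B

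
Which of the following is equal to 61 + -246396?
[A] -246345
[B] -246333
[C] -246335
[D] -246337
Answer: C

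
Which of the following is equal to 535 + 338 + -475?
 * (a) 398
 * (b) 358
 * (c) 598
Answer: a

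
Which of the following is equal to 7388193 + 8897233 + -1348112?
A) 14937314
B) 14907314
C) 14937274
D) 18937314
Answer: A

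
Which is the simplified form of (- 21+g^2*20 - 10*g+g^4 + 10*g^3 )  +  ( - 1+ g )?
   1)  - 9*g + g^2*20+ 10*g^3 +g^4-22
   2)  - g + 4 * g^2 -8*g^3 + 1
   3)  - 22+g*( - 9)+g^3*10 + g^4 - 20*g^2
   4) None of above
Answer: 1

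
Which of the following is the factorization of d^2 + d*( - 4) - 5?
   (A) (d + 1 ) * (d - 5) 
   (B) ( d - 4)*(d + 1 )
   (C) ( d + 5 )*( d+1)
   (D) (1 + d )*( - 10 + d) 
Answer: A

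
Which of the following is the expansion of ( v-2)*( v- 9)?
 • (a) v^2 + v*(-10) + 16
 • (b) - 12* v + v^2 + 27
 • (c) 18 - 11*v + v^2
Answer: c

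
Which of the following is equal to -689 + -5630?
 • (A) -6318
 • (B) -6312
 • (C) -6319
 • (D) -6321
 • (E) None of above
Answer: C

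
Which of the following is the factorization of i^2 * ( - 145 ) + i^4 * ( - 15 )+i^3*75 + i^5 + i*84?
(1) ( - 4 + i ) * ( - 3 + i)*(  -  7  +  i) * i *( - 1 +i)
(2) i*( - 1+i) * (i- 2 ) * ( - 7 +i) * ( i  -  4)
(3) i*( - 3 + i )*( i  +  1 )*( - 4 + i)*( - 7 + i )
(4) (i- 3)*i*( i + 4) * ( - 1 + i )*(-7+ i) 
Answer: 1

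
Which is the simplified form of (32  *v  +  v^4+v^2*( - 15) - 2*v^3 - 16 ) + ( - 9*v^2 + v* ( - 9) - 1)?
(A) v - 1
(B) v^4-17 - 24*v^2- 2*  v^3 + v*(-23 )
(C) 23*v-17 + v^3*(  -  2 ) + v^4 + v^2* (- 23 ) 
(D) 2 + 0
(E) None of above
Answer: E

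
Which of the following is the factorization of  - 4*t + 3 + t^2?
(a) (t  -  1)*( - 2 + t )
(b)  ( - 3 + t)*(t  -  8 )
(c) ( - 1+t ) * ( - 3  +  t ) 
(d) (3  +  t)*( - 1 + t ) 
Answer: c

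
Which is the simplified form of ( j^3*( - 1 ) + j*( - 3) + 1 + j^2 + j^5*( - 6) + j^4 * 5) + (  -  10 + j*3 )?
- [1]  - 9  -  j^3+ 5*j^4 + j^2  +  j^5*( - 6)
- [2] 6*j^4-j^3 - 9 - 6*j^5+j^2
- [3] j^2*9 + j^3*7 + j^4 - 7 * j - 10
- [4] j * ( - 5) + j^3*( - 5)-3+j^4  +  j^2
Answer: 1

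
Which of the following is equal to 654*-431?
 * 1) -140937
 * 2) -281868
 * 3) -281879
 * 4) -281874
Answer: 4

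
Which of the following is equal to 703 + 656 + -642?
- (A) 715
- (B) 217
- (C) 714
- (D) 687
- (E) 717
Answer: E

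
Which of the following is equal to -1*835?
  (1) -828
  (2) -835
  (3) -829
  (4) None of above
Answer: 2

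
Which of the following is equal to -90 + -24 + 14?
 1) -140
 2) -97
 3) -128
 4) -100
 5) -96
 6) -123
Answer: 4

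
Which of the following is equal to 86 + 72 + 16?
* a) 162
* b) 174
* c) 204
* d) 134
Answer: b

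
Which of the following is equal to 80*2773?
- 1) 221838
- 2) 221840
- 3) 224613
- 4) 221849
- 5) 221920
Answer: 2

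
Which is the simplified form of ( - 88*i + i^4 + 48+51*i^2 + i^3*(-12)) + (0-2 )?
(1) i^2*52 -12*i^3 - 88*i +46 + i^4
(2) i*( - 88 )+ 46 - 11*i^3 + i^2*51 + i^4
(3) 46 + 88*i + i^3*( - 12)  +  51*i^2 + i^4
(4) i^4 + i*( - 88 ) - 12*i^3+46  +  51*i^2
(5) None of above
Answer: 4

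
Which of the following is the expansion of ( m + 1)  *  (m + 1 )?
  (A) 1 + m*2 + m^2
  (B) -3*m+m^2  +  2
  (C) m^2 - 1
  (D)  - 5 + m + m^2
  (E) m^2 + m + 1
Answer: A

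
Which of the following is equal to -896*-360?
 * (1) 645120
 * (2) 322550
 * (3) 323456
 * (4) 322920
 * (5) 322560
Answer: 5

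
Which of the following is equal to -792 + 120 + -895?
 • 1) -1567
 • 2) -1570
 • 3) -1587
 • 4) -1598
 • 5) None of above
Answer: 1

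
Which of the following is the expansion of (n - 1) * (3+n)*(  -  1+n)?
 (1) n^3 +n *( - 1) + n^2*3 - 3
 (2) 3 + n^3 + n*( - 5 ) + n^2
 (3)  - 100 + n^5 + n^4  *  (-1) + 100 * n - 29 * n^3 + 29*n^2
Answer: 2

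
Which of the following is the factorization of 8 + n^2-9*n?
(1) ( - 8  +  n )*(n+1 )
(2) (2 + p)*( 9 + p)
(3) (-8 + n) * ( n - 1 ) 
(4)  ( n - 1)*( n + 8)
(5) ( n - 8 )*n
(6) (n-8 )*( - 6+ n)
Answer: 3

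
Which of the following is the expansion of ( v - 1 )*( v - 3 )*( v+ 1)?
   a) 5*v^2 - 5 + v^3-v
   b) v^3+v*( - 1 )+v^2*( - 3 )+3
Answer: b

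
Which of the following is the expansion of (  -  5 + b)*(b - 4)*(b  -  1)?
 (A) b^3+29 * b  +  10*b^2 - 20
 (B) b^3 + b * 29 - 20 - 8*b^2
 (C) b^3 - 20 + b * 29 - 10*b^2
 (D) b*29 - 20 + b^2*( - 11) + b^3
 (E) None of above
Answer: C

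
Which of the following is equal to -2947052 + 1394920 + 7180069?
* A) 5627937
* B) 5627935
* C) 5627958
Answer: A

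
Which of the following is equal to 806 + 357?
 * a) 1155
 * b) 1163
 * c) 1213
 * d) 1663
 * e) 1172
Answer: b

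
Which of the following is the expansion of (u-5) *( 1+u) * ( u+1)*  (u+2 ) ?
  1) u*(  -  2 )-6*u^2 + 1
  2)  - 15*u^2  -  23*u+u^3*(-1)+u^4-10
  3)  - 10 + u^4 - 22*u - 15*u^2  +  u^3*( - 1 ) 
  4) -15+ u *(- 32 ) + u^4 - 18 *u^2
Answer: 2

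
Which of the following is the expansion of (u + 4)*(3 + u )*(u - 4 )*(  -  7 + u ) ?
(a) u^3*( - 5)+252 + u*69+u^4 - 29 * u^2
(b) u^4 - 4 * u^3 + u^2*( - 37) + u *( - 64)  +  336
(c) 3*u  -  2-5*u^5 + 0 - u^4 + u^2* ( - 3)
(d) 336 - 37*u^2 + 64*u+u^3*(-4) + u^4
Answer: d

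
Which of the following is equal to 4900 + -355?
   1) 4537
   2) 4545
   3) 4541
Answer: 2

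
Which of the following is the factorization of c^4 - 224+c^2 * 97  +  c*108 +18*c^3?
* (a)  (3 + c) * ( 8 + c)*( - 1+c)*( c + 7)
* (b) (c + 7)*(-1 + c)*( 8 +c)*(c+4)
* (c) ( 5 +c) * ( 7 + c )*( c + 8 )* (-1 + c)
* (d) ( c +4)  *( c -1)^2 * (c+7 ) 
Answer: b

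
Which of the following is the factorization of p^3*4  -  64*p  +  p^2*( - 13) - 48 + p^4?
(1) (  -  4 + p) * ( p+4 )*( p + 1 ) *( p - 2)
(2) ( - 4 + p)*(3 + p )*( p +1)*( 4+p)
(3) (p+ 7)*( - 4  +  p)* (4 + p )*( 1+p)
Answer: 2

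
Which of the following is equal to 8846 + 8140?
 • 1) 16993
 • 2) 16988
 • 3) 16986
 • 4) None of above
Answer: 3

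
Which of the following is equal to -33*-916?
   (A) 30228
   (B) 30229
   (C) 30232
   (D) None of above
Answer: A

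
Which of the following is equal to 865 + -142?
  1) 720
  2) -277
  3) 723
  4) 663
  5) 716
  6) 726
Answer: 3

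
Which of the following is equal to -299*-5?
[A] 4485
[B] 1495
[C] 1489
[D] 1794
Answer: B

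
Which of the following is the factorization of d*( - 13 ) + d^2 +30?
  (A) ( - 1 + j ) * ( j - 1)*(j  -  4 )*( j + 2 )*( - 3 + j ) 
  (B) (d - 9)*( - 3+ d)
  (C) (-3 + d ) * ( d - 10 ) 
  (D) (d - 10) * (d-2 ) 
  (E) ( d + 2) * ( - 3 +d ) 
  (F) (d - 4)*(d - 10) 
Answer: C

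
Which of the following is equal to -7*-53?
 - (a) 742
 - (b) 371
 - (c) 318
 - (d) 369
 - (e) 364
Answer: b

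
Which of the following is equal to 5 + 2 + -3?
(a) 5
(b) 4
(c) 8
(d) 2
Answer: b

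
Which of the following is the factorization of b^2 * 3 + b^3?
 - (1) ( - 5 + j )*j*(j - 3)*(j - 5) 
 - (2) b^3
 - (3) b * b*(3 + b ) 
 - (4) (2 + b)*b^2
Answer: 3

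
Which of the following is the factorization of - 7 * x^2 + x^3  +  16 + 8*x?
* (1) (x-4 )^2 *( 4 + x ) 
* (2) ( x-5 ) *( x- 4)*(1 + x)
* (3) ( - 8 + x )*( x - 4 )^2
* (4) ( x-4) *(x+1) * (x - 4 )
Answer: 4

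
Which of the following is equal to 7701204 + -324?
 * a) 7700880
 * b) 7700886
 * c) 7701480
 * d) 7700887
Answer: a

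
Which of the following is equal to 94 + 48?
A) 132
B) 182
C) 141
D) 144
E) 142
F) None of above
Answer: E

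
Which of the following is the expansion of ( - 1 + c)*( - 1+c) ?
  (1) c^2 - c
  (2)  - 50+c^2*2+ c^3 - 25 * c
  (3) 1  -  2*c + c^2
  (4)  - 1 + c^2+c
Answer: 3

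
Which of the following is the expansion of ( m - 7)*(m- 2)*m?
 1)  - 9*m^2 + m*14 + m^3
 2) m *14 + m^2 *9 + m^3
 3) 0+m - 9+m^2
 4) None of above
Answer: 1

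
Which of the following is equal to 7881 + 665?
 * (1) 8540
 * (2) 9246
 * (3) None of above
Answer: 3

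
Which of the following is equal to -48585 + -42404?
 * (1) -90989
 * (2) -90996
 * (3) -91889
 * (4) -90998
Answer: 1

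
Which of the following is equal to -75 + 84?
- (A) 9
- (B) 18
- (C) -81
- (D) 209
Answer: A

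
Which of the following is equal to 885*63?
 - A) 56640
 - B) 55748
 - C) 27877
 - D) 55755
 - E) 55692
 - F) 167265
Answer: D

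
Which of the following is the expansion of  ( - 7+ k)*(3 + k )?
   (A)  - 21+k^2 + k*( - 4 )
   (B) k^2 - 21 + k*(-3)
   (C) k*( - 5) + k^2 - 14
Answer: A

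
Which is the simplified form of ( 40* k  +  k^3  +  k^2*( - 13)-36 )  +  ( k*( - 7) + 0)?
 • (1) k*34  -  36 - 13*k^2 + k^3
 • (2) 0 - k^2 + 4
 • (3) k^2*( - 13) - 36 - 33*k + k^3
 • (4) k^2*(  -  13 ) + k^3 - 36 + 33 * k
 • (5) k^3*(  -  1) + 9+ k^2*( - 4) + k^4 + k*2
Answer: 4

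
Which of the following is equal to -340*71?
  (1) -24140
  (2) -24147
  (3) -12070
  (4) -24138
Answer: 1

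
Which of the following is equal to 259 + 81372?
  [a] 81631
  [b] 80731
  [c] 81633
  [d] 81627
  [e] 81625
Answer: a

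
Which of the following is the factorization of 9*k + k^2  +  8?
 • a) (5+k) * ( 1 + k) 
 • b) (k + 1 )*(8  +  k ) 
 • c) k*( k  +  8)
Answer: b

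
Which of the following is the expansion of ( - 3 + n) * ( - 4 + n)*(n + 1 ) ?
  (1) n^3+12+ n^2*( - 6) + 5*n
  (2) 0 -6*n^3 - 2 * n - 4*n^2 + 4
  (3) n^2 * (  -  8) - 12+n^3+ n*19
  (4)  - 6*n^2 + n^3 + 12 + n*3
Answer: 1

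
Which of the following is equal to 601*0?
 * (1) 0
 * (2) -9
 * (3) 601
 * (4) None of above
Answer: 1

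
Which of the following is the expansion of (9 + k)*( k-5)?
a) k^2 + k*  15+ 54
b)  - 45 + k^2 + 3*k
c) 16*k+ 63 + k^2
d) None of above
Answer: d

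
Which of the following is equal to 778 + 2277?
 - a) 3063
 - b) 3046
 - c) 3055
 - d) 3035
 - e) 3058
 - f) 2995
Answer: c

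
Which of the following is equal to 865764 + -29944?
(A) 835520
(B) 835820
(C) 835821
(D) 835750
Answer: B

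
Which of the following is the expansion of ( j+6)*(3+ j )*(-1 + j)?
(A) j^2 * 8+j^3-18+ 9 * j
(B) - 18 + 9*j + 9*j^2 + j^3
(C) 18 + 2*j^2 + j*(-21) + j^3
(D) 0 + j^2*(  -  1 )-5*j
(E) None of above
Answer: A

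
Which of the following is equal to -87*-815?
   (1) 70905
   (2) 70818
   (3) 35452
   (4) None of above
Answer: 1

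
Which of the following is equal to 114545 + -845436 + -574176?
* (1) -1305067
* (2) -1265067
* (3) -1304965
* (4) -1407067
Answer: 1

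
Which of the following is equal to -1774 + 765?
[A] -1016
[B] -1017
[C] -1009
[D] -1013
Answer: C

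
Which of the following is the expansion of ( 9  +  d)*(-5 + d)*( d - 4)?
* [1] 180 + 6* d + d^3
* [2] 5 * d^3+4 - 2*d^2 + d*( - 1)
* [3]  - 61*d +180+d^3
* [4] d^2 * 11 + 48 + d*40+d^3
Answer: 3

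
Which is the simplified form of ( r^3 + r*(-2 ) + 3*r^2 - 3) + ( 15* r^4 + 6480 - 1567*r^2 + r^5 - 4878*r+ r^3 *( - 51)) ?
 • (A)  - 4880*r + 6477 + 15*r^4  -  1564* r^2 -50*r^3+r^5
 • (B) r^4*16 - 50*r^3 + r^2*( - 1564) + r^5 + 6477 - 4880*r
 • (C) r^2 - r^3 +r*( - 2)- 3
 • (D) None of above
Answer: A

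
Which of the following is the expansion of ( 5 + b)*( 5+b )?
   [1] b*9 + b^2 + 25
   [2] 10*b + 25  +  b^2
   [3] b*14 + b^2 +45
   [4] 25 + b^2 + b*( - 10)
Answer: 2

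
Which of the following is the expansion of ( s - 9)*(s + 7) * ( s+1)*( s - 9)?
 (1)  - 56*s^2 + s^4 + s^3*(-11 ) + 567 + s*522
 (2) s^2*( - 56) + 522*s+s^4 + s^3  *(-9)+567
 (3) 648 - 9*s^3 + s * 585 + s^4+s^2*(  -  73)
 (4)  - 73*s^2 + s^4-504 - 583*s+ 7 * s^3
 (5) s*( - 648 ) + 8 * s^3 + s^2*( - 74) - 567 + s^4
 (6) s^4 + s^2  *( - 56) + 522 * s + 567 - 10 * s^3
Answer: 6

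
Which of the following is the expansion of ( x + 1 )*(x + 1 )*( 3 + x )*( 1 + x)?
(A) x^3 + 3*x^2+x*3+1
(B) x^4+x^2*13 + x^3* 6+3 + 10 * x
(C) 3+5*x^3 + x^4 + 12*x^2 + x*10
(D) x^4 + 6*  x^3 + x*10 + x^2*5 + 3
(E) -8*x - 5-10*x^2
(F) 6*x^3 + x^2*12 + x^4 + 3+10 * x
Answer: F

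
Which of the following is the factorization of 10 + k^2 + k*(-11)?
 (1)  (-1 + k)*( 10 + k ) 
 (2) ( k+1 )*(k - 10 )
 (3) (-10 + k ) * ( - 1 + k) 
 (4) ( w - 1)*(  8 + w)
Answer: 3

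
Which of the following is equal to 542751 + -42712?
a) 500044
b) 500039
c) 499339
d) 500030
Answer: b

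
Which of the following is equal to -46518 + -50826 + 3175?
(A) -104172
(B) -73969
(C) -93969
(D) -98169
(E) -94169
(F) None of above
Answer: E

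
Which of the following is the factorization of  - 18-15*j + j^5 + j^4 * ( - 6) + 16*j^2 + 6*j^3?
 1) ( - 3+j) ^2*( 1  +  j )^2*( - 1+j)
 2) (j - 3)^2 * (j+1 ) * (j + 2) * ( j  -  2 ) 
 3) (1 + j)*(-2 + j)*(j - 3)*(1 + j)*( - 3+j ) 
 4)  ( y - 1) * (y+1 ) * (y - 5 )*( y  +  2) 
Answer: 3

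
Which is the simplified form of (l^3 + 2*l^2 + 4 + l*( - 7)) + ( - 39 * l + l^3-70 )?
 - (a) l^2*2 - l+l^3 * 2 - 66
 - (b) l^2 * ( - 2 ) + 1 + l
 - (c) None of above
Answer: c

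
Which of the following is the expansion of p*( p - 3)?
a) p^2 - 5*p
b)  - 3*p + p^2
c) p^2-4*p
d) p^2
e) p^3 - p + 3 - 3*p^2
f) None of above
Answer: b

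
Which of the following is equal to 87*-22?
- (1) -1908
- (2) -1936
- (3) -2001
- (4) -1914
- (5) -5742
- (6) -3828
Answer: 4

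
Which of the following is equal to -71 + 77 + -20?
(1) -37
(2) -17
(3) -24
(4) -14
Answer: 4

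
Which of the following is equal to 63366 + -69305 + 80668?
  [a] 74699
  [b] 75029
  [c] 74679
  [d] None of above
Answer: d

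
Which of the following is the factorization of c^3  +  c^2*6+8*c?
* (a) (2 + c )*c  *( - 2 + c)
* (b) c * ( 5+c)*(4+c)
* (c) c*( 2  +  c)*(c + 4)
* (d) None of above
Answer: c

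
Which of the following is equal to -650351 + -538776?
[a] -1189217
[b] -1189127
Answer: b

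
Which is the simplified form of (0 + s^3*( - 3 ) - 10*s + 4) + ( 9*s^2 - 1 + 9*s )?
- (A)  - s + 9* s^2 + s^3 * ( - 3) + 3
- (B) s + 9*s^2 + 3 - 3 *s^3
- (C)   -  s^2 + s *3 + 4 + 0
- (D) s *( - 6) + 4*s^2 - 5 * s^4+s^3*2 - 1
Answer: A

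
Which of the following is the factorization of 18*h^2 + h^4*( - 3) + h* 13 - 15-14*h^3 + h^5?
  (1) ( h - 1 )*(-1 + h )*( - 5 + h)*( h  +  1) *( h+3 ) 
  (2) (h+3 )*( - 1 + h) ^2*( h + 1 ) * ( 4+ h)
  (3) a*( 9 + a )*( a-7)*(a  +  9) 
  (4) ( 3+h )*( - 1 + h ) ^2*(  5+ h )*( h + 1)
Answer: 1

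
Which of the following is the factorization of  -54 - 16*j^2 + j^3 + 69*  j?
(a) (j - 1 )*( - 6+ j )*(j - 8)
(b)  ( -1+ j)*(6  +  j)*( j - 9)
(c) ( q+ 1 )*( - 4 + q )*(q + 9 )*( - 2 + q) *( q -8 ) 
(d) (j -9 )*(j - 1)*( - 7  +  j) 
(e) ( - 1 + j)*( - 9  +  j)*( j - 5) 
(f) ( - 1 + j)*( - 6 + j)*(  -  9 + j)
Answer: f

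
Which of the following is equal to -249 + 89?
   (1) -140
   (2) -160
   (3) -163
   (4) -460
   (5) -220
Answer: 2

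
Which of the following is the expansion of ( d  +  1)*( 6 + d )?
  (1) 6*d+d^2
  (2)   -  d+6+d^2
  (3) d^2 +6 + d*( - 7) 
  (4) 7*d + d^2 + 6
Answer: 4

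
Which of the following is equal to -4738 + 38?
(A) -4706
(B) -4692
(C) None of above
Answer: C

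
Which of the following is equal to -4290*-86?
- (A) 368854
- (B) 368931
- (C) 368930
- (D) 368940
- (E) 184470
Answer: D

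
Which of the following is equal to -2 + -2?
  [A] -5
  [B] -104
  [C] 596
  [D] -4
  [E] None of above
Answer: D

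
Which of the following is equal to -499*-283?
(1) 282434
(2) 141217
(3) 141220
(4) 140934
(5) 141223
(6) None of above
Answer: 2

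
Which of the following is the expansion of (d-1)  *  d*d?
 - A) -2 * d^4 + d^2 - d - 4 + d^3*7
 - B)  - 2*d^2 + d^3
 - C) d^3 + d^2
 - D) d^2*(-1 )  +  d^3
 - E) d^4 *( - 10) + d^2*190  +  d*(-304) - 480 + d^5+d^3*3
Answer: D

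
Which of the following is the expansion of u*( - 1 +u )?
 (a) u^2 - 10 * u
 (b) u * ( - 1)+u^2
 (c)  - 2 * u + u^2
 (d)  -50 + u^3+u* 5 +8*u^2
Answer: b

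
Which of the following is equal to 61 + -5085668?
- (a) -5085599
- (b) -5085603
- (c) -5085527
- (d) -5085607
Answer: d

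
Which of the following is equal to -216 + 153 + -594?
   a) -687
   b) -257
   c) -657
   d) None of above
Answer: c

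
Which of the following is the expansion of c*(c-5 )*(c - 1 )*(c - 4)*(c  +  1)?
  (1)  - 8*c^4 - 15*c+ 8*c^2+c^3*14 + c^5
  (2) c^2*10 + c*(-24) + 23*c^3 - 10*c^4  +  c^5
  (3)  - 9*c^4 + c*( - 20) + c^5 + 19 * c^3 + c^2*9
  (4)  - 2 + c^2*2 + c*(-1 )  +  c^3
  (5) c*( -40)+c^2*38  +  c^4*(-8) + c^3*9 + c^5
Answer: 3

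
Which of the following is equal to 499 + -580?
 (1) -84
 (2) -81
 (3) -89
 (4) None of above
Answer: 2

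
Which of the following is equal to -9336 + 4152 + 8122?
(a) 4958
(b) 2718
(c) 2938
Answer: c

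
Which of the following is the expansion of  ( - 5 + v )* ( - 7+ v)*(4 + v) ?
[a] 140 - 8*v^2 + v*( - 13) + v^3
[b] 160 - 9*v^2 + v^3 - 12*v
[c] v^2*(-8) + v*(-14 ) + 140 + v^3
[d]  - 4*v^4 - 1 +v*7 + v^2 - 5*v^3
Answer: a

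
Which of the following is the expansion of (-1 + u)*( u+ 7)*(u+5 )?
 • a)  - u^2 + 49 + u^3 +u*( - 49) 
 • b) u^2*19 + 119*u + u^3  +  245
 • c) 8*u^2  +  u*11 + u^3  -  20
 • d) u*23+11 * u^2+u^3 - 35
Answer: d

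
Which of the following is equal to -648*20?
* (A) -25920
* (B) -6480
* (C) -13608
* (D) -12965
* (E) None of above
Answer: E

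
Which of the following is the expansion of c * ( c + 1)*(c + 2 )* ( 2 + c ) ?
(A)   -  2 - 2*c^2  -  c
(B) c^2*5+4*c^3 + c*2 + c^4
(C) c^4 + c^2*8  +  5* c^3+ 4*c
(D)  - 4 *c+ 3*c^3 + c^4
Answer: C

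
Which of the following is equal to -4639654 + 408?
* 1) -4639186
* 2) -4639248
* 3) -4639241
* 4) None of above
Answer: 4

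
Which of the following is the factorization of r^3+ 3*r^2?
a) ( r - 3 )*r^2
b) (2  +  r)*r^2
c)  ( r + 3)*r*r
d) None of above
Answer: c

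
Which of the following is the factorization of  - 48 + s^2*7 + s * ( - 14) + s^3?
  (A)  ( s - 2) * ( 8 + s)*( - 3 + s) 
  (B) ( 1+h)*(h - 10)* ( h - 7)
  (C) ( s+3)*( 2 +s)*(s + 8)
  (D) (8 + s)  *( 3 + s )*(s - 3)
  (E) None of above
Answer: E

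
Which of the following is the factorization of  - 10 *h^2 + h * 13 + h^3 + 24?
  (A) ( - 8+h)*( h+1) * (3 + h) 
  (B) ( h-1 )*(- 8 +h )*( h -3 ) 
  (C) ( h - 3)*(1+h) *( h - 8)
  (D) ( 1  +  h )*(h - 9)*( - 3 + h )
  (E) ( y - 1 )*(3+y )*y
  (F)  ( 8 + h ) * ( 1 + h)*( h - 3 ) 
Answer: C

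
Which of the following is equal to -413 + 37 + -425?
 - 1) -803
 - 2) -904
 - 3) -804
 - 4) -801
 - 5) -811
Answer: 4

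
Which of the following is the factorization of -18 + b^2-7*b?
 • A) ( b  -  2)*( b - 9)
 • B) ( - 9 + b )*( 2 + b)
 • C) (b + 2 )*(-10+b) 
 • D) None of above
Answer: B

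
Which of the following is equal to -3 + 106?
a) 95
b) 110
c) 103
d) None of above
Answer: c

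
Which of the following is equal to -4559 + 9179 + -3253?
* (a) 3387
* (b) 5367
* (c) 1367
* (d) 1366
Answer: c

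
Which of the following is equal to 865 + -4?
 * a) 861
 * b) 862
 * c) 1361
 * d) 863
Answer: a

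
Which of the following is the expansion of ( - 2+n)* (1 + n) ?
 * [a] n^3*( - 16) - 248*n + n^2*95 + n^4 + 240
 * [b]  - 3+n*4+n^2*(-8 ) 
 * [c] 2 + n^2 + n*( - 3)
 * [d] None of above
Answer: d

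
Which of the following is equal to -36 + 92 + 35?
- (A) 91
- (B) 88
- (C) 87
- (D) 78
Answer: A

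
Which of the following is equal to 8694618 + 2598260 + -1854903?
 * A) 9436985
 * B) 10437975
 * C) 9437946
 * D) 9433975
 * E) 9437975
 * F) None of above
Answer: E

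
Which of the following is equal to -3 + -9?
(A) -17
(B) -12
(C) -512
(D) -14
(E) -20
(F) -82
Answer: B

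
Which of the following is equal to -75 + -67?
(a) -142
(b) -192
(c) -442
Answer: a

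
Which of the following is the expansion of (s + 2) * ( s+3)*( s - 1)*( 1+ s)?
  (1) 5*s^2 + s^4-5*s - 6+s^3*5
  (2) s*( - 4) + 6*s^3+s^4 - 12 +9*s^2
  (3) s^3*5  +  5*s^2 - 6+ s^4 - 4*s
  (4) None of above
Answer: 1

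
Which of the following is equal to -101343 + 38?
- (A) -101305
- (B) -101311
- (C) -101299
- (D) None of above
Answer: A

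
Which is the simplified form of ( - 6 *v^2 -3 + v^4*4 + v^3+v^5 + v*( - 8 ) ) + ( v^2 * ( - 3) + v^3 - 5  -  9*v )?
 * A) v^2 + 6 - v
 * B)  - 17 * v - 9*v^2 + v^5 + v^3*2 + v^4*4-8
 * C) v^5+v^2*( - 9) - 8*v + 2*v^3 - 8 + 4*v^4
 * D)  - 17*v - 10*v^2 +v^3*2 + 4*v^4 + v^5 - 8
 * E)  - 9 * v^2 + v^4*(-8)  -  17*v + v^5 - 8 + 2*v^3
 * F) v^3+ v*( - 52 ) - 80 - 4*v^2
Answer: B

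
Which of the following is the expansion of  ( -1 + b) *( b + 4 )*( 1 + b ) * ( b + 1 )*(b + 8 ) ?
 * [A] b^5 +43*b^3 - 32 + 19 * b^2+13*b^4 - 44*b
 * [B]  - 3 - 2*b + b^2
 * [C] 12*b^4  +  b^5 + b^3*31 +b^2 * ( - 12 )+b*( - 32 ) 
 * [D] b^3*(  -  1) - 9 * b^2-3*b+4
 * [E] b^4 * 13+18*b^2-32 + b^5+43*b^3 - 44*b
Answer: A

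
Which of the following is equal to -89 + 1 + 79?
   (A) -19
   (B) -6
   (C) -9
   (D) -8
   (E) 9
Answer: C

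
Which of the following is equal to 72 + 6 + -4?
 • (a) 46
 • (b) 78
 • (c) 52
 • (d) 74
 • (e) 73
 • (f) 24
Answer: d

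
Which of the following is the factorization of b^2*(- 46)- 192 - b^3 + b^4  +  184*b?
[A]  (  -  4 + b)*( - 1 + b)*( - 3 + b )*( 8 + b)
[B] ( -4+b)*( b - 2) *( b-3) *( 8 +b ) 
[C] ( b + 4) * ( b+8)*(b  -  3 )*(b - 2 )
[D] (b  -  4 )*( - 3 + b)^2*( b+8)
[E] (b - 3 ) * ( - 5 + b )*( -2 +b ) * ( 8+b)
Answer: B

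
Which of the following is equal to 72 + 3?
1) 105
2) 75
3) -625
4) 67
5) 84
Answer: 2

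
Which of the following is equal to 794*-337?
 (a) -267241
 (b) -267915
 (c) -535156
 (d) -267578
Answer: d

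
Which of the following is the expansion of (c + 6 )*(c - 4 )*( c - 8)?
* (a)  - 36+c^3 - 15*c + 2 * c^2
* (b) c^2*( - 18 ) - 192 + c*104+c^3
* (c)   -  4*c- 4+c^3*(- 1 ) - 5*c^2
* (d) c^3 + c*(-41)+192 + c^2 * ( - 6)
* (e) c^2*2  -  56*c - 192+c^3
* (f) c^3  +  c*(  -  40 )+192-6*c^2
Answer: f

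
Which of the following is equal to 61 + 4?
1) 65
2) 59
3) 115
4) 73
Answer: 1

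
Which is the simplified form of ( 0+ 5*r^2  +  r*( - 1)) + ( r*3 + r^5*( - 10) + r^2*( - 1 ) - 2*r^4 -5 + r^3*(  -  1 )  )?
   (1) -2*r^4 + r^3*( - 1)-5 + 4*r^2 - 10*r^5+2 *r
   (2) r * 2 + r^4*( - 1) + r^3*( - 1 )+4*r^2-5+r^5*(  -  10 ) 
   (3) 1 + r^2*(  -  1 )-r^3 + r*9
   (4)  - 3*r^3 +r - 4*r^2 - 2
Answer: 1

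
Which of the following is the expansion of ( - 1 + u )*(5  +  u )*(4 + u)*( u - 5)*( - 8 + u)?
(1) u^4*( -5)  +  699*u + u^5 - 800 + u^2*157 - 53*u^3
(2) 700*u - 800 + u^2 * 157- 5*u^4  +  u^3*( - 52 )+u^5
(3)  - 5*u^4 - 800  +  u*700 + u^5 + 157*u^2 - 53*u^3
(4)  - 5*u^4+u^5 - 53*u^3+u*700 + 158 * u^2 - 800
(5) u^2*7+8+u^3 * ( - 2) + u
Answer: 3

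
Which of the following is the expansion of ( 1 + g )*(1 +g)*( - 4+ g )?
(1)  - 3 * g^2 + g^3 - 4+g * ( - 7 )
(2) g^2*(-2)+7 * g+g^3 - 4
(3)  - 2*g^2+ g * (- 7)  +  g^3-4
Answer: 3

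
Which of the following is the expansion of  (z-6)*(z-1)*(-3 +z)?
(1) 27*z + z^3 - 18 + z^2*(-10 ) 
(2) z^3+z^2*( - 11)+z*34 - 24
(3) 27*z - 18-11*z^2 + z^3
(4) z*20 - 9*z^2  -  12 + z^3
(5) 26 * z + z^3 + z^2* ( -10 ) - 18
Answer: 1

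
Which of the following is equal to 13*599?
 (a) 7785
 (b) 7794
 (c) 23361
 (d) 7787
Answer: d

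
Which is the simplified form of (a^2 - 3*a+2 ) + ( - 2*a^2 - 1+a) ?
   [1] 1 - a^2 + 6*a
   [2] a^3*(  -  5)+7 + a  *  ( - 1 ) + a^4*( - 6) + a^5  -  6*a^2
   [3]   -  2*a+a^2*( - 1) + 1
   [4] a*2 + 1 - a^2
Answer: 3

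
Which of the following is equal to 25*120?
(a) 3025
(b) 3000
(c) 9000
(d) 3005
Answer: b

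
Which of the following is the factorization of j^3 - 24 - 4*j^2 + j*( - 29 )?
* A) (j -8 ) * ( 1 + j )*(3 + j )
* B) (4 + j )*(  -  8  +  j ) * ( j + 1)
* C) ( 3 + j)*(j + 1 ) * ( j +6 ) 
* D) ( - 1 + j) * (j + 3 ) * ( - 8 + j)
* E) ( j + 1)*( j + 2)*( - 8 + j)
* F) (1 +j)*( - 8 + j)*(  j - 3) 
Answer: A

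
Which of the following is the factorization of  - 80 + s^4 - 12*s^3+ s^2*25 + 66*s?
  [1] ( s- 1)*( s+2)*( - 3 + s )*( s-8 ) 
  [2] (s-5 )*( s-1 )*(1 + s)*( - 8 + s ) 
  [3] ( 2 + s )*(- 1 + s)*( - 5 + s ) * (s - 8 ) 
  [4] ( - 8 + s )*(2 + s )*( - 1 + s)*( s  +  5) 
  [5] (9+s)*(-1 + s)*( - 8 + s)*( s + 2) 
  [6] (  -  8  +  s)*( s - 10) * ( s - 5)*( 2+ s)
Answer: 3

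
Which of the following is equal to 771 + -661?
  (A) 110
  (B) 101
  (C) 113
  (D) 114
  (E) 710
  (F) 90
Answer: A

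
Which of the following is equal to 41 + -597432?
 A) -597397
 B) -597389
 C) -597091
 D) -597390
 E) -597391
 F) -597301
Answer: E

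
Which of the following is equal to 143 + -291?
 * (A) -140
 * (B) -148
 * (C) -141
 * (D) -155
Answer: B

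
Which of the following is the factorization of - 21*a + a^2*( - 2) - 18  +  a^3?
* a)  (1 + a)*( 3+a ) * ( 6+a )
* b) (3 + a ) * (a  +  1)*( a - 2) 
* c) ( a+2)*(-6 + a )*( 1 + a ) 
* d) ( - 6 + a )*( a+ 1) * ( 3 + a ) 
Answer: d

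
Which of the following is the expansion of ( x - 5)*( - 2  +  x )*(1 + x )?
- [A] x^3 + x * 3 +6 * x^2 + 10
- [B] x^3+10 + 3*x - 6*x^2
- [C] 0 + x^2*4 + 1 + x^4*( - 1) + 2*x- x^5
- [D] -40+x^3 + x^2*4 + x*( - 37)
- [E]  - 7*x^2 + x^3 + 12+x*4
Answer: B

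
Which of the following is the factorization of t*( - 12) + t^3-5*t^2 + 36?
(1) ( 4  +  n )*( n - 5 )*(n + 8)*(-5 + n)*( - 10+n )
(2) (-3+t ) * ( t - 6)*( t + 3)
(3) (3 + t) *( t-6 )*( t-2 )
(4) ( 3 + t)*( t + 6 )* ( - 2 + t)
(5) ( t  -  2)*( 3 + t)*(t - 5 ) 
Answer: 3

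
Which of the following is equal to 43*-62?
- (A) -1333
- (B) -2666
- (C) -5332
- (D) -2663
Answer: B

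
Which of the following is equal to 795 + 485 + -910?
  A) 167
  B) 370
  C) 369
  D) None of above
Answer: B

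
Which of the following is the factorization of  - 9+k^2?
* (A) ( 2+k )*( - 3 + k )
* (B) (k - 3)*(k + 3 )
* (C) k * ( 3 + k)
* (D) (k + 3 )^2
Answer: B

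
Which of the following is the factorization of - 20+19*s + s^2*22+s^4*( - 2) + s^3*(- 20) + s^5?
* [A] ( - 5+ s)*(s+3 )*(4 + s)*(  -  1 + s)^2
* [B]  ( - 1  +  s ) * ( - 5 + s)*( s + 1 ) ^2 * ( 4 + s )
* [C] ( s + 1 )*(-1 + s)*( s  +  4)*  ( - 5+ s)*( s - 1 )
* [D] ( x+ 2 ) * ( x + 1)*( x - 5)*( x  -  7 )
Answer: C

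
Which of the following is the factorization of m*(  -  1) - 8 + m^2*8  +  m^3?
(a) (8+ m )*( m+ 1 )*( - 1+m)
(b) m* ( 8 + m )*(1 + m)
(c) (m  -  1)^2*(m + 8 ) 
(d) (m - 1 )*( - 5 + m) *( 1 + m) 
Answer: a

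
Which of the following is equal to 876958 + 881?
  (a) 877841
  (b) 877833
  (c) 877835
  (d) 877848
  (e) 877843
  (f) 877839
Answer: f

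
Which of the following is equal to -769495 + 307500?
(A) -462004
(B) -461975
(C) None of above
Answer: C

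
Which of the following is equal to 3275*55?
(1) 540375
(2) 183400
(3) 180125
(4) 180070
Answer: 3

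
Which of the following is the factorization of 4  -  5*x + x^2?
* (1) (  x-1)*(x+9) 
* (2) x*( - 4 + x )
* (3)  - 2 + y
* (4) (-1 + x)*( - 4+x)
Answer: 4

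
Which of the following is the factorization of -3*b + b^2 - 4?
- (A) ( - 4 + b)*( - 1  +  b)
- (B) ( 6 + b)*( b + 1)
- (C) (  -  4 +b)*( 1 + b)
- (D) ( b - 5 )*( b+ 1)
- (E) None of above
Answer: C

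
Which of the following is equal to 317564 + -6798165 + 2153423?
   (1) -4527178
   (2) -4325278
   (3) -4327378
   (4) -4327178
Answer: 4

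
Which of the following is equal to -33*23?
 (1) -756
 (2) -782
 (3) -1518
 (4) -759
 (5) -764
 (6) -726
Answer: 4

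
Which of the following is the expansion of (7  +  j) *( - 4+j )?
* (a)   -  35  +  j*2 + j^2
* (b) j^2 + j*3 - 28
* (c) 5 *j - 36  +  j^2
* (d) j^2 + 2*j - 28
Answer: b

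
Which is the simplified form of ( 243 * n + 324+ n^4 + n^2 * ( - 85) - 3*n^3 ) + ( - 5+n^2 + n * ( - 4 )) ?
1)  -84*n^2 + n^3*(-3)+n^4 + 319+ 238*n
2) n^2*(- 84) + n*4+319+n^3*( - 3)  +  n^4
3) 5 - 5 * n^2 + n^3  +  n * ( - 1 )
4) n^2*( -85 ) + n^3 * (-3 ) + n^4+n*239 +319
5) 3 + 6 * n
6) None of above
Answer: 6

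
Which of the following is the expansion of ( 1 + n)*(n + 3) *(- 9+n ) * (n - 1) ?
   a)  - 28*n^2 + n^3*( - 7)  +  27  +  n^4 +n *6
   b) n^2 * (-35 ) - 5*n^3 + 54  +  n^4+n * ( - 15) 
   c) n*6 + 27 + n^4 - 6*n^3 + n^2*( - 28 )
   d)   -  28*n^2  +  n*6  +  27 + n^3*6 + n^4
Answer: c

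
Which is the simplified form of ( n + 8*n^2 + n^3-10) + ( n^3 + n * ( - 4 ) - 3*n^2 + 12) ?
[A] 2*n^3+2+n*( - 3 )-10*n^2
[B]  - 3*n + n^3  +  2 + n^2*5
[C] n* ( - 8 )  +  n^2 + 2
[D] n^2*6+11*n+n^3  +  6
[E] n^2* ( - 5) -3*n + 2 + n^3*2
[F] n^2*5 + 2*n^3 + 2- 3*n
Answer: F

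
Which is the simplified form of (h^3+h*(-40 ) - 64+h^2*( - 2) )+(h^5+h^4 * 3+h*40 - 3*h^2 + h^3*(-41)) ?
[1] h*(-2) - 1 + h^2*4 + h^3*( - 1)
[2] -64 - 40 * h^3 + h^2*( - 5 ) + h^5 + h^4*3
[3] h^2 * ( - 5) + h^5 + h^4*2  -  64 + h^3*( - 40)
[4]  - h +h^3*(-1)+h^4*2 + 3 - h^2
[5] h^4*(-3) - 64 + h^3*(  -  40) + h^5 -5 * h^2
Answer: 2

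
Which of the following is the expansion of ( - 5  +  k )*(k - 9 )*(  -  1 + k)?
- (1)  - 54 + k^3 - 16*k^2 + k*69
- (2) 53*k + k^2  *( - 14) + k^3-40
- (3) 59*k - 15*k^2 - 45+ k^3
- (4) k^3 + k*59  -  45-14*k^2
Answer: 3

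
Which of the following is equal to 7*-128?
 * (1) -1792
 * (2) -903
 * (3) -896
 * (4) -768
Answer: 3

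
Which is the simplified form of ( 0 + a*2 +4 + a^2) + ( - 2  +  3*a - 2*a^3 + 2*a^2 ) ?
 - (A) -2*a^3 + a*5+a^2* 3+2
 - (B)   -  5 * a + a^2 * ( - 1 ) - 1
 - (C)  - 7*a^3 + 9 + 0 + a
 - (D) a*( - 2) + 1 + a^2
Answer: A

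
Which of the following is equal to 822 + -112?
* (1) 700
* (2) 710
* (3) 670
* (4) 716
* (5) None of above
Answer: 2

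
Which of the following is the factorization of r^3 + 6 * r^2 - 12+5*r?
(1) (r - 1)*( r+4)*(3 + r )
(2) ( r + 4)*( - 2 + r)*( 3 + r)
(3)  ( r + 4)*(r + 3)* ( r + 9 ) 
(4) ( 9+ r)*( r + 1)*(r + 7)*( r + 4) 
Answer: 1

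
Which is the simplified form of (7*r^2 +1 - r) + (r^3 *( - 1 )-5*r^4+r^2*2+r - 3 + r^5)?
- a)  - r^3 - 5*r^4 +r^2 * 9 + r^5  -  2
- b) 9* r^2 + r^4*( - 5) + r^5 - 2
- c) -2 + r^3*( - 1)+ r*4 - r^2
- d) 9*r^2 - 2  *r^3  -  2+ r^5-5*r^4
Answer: a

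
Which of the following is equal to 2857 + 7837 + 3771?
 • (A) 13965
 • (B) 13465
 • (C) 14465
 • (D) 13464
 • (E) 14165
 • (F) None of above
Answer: C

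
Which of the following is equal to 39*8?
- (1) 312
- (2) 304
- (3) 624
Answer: 1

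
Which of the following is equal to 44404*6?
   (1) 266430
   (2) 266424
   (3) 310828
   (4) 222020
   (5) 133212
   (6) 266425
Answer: 2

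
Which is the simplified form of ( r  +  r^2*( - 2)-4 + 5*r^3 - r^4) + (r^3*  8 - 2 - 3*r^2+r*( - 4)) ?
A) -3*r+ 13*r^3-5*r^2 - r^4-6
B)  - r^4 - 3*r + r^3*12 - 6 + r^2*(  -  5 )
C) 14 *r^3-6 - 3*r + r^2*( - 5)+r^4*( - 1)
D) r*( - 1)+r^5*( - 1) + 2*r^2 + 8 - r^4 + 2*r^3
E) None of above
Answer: A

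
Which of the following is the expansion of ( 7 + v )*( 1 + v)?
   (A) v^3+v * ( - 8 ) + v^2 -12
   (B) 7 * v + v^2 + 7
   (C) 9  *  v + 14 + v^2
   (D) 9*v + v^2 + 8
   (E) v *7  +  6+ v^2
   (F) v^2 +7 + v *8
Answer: F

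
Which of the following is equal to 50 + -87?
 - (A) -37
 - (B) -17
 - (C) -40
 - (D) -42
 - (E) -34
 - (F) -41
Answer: A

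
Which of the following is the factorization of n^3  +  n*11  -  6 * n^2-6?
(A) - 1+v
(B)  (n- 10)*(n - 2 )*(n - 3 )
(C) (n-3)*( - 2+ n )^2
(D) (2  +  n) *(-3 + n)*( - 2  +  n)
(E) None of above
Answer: E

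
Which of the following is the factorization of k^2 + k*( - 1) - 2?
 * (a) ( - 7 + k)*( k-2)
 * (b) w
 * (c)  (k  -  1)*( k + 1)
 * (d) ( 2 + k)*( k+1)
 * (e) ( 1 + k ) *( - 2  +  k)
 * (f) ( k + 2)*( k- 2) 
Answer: e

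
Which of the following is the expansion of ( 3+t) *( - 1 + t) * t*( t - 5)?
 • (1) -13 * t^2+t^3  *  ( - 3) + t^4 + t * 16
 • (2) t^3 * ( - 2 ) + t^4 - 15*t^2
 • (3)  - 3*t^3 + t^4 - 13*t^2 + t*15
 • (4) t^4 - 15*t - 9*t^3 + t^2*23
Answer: 3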